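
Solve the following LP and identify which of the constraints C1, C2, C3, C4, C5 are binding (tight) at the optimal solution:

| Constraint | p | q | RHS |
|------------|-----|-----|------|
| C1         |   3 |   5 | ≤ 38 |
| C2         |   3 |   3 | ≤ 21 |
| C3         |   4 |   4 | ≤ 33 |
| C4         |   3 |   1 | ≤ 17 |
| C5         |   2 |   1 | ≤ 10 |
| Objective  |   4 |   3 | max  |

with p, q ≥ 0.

At p = 3, q = 4, compute slack b - a·x for each constraint:
  C1: 38 − 29 = 9  (slack)
  C2: 21 − 21 = 0  (binding)
  C3: 33 − 28 = 5  (slack)
  C4: 17 − 13 = 4  (slack)
  C5: 10 − 10 = 0  (binding)

Optimal: p = 3, q = 4
Binding: C2, C5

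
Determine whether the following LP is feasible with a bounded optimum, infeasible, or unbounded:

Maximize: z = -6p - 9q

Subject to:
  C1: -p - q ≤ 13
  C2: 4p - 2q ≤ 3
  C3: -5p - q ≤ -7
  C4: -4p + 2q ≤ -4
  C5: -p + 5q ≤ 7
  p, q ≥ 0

Infeasible (no feasible solution exists)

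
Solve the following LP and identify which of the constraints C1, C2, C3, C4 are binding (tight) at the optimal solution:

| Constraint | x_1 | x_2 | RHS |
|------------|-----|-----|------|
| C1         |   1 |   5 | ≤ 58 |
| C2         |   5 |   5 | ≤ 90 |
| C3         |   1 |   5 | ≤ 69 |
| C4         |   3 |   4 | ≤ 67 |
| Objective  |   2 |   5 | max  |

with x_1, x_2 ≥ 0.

At x_1 = 8, x_2 = 10, compute slack b - a·x for each constraint:
  C1: 58 − 58 = 0  (binding)
  C2: 90 − 90 = 0  (binding)
  C3: 69 − 58 = 11  (slack)
  C4: 67 − 64 = 3  (slack)

Optimal: x_1 = 8, x_2 = 10
Binding: C1, C2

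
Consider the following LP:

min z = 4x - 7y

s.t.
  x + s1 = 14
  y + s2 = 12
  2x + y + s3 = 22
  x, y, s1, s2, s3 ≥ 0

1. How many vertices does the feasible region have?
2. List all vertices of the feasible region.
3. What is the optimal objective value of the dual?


1. 4
2. (0, 0), (11, 0), (5, 12), (0, 12)
3. -84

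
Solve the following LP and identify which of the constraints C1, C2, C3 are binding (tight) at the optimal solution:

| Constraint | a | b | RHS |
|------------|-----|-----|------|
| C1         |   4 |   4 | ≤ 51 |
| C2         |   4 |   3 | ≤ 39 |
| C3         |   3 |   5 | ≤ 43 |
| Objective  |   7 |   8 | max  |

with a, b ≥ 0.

At a = 6, b = 5, compute slack b - a·x for each constraint:
  C1: 51 − 44 = 7  (slack)
  C2: 39 − 39 = 0  (binding)
  C3: 43 − 43 = 0  (binding)

Optimal: a = 6, b = 5
Binding: C2, C3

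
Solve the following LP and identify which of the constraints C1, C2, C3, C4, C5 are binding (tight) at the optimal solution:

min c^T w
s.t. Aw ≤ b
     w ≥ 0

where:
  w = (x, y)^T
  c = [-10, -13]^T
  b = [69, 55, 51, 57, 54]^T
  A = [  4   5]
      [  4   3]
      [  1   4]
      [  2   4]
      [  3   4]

At x = 6, y = 9, compute slack b - a·x for each constraint:
  C1: 69 − 69 = 0  (binding)
  C2: 55 − 51 = 4  (slack)
  C3: 51 − 42 = 9  (slack)
  C4: 57 − 48 = 9  (slack)
  C5: 54 − 54 = 0  (binding)

Optimal: x = 6, y = 9
Binding: C1, C5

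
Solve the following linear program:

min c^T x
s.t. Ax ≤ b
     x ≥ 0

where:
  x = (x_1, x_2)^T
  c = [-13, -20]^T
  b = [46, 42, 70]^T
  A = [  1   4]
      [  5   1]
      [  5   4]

Evaluate the objective at each vertex of the feasible region:
  z(0, 0) = 0
  z(8.4, 0) = -109.2
  z(6.533, 9.333) = -271.6
  z(6, 10) = -278  ←
  z(0, 11.5) = -230
The minimum is at x_1 = 6, x_2 = 10.

x_1 = 6, x_2 = 10, z = -278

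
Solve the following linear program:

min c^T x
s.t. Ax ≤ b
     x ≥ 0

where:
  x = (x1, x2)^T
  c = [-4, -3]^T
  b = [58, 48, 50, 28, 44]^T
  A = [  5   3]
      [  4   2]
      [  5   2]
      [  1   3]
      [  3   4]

Evaluate the objective at each vertex of the feasible region:
  z(0, 0) = 0
  z(10, 0) = -40
  z(8, 5) = -47  ←
  z(4, 8) = -40
  z(0, 9.333) = -28
The minimum is at x1 = 8, x2 = 5.

x1 = 8, x2 = 5, z = -47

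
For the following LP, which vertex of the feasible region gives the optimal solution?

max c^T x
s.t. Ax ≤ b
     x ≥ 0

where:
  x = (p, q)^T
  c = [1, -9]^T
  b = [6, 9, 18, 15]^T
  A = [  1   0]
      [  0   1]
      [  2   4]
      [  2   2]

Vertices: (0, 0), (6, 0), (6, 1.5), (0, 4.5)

Evaluate the objective at each vertex of the feasible region:
  z(0, 0) = 0
  z(6, 0) = 6  ←
  z(6, 1.5) = -7.5
  z(0, 4.5) = -40.5
The maximum is at p = 6, q = 0.

(6, 0)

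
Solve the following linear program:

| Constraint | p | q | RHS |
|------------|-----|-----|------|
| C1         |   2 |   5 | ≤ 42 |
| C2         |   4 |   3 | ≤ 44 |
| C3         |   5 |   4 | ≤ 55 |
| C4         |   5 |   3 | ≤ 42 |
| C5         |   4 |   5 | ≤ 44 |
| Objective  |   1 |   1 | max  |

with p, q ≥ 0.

Evaluate the objective at each vertex of the feasible region:
  z(0, 0) = 0
  z(8.4, 0) = 8.4
  z(6, 4) = 10  ←
  z(1, 8) = 9
  z(0, 8.4) = 8.4
The maximum is at p = 6, q = 4.

p = 6, q = 4, z = 10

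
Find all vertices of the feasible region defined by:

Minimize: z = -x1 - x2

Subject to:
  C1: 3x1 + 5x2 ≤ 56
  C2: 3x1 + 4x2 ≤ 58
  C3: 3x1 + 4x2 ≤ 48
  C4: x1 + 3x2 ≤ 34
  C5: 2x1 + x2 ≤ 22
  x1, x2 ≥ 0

(0, 0), (11, 0), (8, 6), (5.333, 8), (0, 11.2)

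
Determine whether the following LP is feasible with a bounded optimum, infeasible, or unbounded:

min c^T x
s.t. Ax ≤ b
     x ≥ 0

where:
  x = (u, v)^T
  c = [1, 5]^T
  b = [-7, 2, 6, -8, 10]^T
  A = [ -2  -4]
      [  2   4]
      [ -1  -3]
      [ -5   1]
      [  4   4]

Infeasible (no feasible solution exists)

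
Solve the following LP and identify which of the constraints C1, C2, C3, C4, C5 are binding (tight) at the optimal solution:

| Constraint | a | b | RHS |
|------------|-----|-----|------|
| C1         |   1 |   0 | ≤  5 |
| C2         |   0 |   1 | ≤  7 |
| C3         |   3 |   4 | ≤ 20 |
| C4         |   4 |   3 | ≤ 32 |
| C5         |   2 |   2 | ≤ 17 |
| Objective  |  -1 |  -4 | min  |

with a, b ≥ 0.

At a = 0, b = 5, compute slack b - a·x for each constraint:
  C1: 5 − 0 = 5  (slack)
  C2: 7 − 5 = 2  (slack)
  C3: 20 − 20 = 0  (binding)
  C4: 32 − 15 = 17  (slack)
  C5: 17 − 10 = 7  (slack)

Optimal: a = 0, b = 5
Binding: C3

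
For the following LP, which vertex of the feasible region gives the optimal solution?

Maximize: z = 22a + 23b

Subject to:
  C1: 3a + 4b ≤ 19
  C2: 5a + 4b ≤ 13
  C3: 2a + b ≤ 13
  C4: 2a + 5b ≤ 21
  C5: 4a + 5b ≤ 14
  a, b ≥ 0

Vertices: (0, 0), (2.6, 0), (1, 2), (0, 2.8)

Evaluate the objective at each vertex of the feasible region:
  z(0, 0) = 0
  z(2.6, 0) = 57.2
  z(1, 2) = 68  ←
  z(0, 2.8) = 64.4
The maximum is at a = 1, b = 2.

(1, 2)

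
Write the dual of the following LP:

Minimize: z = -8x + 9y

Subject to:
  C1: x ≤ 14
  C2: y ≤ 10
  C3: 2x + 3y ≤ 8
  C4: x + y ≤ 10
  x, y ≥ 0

Primal min cᵀx s.t. Ax ≤ b, x ≥ 0  →  Dual max −bᵀy s.t. Aᵀy ≥ −c, y ≥ 0.

Maximize: z = -14y1 - 10y2 - 8y3 - 10y4

Subject to:
  y1 + 2y3 + y4 ≥ 8
  y2 + 3y3 + y4 ≥ -9
  y1, y2, y3, y4 ≥ 0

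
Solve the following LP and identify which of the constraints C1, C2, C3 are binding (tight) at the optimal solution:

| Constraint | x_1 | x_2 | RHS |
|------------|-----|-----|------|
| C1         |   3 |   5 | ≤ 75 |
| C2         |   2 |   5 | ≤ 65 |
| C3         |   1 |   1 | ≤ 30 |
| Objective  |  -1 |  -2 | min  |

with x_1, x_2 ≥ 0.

At x_1 = 10, x_2 = 9, compute slack b - a·x for each constraint:
  C1: 75 − 75 = 0  (binding)
  C2: 65 − 65 = 0  (binding)
  C3: 30 − 19 = 11  (slack)

Optimal: x_1 = 10, x_2 = 9
Binding: C1, C2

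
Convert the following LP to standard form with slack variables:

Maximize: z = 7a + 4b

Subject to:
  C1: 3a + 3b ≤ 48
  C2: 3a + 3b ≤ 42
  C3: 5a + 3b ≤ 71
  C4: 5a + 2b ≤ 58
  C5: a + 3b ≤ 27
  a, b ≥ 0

max z = 7a + 4b

s.t.
  3a + 3b + s1 = 48
  3a + 3b + s2 = 42
  5a + 3b + s3 = 71
  5a + 2b + s4 = 58
  a + 3b + s5 = 27
  a, b, s1, s2, s3, s4, s5 ≥ 0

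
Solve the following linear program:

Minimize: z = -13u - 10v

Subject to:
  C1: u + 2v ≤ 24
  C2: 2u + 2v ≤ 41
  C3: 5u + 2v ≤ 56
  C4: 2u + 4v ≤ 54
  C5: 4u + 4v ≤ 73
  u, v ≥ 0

Evaluate the objective at each vertex of the feasible region:
  z(0, 0) = 0
  z(11.2, 0) = -145.6
  z(8, 8) = -184  ←
  z(0, 12) = -120
The minimum is at u = 8, v = 8.

u = 8, v = 8, z = -184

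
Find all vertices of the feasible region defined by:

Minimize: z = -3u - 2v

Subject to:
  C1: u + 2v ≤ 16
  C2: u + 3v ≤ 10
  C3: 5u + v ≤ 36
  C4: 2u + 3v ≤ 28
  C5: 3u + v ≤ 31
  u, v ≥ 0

(0, 0), (7.2, 0), (7, 1), (0, 3.333)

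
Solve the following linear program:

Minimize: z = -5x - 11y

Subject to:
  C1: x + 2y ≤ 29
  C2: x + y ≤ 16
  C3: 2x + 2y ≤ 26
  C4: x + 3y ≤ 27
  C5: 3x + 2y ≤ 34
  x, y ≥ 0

Evaluate the objective at each vertex of the feasible region:
  z(0, 0) = 0
  z(11.33, 0) = -56.67
  z(8, 5) = -95
  z(6, 7) = -107  ←
  z(0, 9) = -99
The minimum is at x = 6, y = 7.

x = 6, y = 7, z = -107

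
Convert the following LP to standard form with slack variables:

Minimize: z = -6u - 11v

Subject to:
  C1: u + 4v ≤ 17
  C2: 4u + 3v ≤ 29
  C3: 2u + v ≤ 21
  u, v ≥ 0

min z = -6u - 11v

s.t.
  u + 4v + s1 = 17
  4u + 3v + s2 = 29
  2u + v + s3 = 21
  u, v, s1, s2, s3 ≥ 0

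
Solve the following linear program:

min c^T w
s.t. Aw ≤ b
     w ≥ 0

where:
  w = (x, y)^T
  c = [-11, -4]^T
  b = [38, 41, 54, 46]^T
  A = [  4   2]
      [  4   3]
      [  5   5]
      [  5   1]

Evaluate the objective at each vertex of the feasible region:
  z(0, 0) = 0
  z(9.2, 0) = -101.2
  z(9, 1) = -103  ←
  z(8.2, 2.6) = -100.6
  z(0, 10.8) = -43.2
The minimum is at x = 9, y = 1.

x = 9, y = 1, z = -103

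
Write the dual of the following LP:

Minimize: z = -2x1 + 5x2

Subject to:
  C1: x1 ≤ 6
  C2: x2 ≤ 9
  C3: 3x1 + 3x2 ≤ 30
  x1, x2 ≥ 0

Primal min cᵀx s.t. Ax ≤ b, x ≥ 0  →  Dual max −bᵀy s.t. Aᵀy ≥ −c, y ≥ 0.

Maximize: z = -6y1 - 9y2 - 30y3

Subject to:
  y1 + 3y3 ≥ 2
  y2 + 3y3 ≥ -5
  y1, y2, y3 ≥ 0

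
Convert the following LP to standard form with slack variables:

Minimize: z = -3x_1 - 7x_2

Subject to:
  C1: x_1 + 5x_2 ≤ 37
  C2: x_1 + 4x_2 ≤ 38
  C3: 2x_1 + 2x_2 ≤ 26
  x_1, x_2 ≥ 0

min z = -3x_1 - 7x_2

s.t.
  x_1 + 5x_2 + s1 = 37
  x_1 + 4x_2 + s2 = 38
  2x_1 + 2x_2 + s3 = 26
  x_1, x_2, s1, s2, s3 ≥ 0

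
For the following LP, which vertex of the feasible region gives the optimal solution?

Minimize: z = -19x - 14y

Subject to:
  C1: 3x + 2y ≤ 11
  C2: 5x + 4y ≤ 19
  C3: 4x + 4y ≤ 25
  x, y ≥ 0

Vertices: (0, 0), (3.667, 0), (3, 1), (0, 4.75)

Evaluate the objective at each vertex of the feasible region:
  z(0, 0) = 0
  z(3.667, 0) = -69.67
  z(3, 1) = -71  ←
  z(0, 4.75) = -66.5
The minimum is at x = 3, y = 1.

(3, 1)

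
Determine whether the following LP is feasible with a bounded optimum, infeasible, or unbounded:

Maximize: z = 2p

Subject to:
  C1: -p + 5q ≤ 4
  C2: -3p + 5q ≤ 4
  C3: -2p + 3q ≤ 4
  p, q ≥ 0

Unbounded (objective can increase without bound)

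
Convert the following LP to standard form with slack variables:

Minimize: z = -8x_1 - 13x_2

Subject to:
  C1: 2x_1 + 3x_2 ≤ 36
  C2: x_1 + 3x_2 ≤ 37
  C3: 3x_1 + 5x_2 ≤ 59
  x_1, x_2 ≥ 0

min z = -8x_1 - 13x_2

s.t.
  2x_1 + 3x_2 + s1 = 36
  x_1 + 3x_2 + s2 = 37
  3x_1 + 5x_2 + s3 = 59
  x_1, x_2, s1, s2, s3 ≥ 0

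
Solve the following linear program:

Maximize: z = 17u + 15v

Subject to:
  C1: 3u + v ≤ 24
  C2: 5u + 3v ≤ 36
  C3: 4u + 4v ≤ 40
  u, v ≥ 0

Evaluate the objective at each vertex of the feasible region:
  z(0, 0) = 0
  z(7.2, 0) = 122.4
  z(3, 7) = 156  ←
  z(0, 10) = 150
The maximum is at u = 3, v = 7.

u = 3, v = 7, z = 156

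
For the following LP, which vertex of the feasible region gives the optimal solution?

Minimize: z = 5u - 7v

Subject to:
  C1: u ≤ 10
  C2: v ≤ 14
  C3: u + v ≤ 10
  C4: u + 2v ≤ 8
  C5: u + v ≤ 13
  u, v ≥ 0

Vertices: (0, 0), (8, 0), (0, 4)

Evaluate the objective at each vertex of the feasible region:
  z(0, 0) = 0
  z(8, 0) = 40
  z(0, 4) = -28  ←
The minimum is at u = 0, v = 4.

(0, 4)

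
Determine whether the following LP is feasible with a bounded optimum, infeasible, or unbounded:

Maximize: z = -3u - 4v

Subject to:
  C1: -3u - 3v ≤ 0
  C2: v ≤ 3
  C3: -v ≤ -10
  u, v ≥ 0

Infeasible (no feasible solution exists)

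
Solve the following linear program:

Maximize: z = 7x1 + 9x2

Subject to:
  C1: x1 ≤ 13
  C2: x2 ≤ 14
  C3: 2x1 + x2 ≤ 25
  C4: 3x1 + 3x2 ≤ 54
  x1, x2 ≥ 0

Evaluate the objective at each vertex of the feasible region:
  z(0, 0) = 0
  z(12.5, 0) = 87.5
  z(7, 11) = 148
  z(4, 14) = 154  ←
  z(0, 14) = 126
The maximum is at x1 = 4, x2 = 14.

x1 = 4, x2 = 14, z = 154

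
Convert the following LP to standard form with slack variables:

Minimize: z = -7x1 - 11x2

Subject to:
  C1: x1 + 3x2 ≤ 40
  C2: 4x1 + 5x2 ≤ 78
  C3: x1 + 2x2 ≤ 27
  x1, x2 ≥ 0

min z = -7x1 - 11x2

s.t.
  x1 + 3x2 + s1 = 40
  4x1 + 5x2 + s2 = 78
  x1 + 2x2 + s3 = 27
  x1, x2, s1, s2, s3 ≥ 0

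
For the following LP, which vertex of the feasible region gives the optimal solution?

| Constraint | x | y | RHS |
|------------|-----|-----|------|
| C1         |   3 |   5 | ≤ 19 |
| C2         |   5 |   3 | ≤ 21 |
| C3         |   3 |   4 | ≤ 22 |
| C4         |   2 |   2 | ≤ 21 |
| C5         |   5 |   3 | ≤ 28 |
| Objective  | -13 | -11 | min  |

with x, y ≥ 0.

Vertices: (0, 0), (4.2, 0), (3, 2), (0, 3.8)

Evaluate the objective at each vertex of the feasible region:
  z(0, 0) = 0
  z(4.2, 0) = -54.6
  z(3, 2) = -61  ←
  z(0, 3.8) = -41.8
The minimum is at x = 3, y = 2.

(3, 2)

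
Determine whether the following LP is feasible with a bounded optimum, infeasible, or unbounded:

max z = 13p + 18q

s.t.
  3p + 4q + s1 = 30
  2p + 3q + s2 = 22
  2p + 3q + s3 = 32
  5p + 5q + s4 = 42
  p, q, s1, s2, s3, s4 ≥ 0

Feasible with a bounded optimal solution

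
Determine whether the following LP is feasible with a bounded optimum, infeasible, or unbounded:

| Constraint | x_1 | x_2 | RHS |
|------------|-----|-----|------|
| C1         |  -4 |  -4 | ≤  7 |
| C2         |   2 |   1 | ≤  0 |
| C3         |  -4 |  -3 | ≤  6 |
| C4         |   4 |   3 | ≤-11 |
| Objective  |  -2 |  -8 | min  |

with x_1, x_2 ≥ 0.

Infeasible (no feasible solution exists)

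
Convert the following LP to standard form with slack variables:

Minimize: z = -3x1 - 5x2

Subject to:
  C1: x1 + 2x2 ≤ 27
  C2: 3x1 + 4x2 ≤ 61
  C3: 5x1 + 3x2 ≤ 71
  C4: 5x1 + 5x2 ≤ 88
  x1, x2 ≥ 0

min z = -3x1 - 5x2

s.t.
  x1 + 2x2 + s1 = 27
  3x1 + 4x2 + s2 = 61
  5x1 + 3x2 + s3 = 71
  5x1 + 5x2 + s4 = 88
  x1, x2, s1, s2, s3, s4 ≥ 0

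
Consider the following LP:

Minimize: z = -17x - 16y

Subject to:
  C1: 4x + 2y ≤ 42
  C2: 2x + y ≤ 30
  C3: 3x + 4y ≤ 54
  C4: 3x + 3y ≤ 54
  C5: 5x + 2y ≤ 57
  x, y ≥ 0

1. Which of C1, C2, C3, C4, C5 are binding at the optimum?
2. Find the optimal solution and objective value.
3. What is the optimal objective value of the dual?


1. C1, C3
2. x = 6, y = 9, z = -246
3. -246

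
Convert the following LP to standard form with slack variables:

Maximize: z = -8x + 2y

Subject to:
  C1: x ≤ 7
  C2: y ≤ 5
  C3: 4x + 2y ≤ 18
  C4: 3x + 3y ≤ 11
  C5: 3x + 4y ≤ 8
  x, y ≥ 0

max z = -8x + 2y

s.t.
  x + s1 = 7
  y + s2 = 5
  4x + 2y + s3 = 18
  3x + 3y + s4 = 11
  3x + 4y + s5 = 8
  x, y, s1, s2, s3, s4, s5 ≥ 0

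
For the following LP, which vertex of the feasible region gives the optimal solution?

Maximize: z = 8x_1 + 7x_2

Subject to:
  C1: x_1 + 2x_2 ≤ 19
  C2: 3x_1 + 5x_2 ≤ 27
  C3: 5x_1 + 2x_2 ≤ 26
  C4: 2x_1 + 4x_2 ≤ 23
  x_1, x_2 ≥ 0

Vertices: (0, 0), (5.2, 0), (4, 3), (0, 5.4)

Evaluate the objective at each vertex of the feasible region:
  z(0, 0) = 0
  z(5.2, 0) = 41.6
  z(4, 3) = 53  ←
  z(0, 5.4) = 37.8
The maximum is at x_1 = 4, x_2 = 3.

(4, 3)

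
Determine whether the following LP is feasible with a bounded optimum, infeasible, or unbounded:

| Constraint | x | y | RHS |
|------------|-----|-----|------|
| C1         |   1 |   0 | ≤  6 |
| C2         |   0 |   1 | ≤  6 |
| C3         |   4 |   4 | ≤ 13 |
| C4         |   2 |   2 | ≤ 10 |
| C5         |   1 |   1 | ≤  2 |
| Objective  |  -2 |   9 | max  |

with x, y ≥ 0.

Feasible with a bounded optimal solution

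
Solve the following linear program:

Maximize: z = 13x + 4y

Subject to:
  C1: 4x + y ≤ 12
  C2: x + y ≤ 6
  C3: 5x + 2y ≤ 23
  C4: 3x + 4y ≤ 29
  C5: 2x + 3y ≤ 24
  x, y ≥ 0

Evaluate the objective at each vertex of the feasible region:
  z(0, 0) = 0
  z(3, 0) = 39
  z(2, 4) = 42  ←
  z(0, 6) = 24
The maximum is at x = 2, y = 4.

x = 2, y = 4, z = 42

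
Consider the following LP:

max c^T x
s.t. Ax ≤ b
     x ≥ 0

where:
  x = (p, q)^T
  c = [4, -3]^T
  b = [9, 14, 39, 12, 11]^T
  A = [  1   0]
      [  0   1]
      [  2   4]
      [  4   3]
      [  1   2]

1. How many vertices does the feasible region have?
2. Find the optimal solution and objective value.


1. 3
2. p = 3, q = 0, z = 12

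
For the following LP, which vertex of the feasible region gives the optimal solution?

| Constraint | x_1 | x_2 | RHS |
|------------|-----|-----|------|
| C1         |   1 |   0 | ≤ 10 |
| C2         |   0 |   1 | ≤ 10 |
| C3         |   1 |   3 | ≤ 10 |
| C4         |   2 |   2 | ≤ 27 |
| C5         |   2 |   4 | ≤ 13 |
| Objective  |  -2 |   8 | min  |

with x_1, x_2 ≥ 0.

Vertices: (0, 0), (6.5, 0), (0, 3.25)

Evaluate the objective at each vertex of the feasible region:
  z(0, 0) = 0
  z(6.5, 0) = -13  ←
  z(0, 3.25) = 26
The minimum is at x_1 = 6.5, x_2 = 0.

(6.5, 0)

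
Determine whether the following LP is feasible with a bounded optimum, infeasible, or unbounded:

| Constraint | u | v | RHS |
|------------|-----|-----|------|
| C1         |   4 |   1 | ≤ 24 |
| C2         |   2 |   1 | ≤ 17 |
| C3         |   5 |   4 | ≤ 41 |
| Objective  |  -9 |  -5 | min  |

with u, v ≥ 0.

Feasible with a bounded optimal solution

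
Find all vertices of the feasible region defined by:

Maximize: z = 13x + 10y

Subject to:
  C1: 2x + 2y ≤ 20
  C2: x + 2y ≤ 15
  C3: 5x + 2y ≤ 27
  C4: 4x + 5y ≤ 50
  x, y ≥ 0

(0, 0), (5.4, 0), (3, 6), (0, 7.5)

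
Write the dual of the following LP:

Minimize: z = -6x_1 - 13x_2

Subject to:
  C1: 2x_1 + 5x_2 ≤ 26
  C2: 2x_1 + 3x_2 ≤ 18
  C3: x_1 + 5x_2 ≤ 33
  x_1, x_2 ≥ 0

Primal min cᵀx s.t. Ax ≤ b, x ≥ 0  →  Dual max −bᵀy s.t. Aᵀy ≥ −c, y ≥ 0.

Maximize: z = -26y1 - 18y2 - 33y3

Subject to:
  2y1 + 2y2 + y3 ≥ 6
  5y1 + 3y2 + 5y3 ≥ 13
  y1, y2, y3 ≥ 0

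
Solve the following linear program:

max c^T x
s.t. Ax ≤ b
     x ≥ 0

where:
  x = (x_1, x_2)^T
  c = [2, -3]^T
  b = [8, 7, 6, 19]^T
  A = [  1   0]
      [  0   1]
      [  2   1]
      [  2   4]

Evaluate the objective at each vertex of the feasible region:
  z(0, 0) = 0
  z(3, 0) = 6  ←
  z(0.8333, 4.333) = -11.33
  z(0, 4.75) = -14.25
The maximum is at x_1 = 3, x_2 = 0.

x_1 = 3, x_2 = 0, z = 6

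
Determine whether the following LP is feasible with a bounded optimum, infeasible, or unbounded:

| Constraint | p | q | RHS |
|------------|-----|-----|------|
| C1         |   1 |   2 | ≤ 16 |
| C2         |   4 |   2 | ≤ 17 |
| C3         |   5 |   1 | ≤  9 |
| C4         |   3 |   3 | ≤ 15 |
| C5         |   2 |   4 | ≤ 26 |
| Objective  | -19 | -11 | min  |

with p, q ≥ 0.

Feasible with a bounded optimal solution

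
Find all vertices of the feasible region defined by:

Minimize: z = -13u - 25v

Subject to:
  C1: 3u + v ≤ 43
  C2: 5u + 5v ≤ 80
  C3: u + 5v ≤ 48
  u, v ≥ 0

(0, 0), (14.33, 0), (13.5, 2.5), (8, 8), (0, 9.6)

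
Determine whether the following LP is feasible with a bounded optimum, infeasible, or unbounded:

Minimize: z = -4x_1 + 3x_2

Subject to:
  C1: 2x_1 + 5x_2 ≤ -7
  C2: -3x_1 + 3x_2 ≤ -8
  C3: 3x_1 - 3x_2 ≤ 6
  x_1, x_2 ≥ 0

Infeasible (no feasible solution exists)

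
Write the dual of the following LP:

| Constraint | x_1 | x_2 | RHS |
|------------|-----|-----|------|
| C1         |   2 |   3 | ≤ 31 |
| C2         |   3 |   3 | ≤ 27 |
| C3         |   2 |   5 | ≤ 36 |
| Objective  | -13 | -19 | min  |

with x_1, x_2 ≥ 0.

Primal min cᵀx s.t. Ax ≤ b, x ≥ 0  →  Dual max −bᵀy s.t. Aᵀy ≥ −c, y ≥ 0.

Maximize: z = -31y1 - 27y2 - 36y3

Subject to:
  2y1 + 3y2 + 2y3 ≥ 13
  3y1 + 3y2 + 5y3 ≥ 19
  y1, y2, y3 ≥ 0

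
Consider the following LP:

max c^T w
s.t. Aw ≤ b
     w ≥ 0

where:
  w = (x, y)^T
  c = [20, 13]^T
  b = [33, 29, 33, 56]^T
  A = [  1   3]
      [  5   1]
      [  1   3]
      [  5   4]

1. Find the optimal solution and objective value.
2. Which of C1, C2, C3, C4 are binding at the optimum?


1. x = 4, y = 9, z = 197
2. C2, C4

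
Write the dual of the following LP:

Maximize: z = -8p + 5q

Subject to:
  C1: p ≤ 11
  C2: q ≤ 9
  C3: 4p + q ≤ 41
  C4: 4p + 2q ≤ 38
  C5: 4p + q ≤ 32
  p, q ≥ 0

Primal max cᵀx s.t. Ax ≤ b, x ≥ 0  →  Dual min bᵀy s.t. Aᵀy ≥ c, y ≥ 0.

Minimize: z = 11y1 + 9y2 + 41y3 + 38y4 + 32y5

Subject to:
  y1 + 4y3 + 4y4 + 4y5 ≥ -8
  y2 + y3 + 2y4 + y5 ≥ 5
  y1, y2, y3, y4, y5 ≥ 0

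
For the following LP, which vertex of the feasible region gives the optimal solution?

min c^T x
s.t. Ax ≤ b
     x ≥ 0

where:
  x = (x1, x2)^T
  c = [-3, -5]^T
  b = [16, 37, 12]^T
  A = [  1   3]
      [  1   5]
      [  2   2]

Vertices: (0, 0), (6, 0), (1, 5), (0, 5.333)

Evaluate the objective at each vertex of the feasible region:
  z(0, 0) = 0
  z(6, 0) = -18
  z(1, 5) = -28  ←
  z(0, 5.333) = -26.67
The minimum is at x1 = 1, x2 = 5.

(1, 5)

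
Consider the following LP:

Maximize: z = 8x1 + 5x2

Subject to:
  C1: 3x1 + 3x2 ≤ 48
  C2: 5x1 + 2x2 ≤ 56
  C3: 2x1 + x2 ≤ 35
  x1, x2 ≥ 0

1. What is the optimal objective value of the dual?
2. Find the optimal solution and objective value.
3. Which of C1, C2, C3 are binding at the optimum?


1. 104
2. x1 = 8, x2 = 8, z = 104
3. C1, C2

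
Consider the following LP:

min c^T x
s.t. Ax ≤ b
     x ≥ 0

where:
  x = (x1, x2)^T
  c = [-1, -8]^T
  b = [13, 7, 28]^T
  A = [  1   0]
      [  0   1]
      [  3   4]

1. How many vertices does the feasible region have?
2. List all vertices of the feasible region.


1. 3
2. (0, 0), (9.333, 0), (0, 7)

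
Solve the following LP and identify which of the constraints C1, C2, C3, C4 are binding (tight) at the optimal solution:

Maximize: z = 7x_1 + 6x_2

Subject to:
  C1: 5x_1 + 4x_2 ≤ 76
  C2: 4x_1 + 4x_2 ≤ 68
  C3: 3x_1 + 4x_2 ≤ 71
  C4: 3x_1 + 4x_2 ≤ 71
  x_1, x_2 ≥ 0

At x_1 = 8, x_2 = 9, compute slack b - a·x for each constraint:
  C1: 76 − 76 = 0  (binding)
  C2: 68 − 68 = 0  (binding)
  C3: 71 − 60 = 11  (slack)
  C4: 71 − 60 = 11  (slack)

Optimal: x_1 = 8, x_2 = 9
Binding: C1, C2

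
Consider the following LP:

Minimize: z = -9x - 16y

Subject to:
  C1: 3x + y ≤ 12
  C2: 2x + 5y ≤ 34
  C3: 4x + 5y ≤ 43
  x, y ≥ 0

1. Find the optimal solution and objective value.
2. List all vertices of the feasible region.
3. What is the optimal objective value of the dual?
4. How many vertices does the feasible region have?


1. x = 2, y = 6, z = -114
2. (0, 0), (4, 0), (2, 6), (0, 6.8)
3. -114
4. 4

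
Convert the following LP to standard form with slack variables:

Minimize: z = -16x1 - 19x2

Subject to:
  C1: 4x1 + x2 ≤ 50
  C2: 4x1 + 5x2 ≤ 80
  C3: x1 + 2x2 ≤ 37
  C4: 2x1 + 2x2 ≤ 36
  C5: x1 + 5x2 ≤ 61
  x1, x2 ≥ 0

min z = -16x1 - 19x2

s.t.
  4x1 + x2 + s1 = 50
  4x1 + 5x2 + s2 = 80
  x1 + 2x2 + s3 = 37
  2x1 + 2x2 + s4 = 36
  x1 + 5x2 + s5 = 61
  x1, x2, s1, s2, s3, s4, s5 ≥ 0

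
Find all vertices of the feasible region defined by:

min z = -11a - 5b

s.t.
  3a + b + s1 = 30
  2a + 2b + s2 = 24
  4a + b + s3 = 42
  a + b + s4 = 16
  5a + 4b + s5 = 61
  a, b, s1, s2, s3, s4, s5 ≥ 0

(0, 0), (10, 0), (9, 3), (0, 12)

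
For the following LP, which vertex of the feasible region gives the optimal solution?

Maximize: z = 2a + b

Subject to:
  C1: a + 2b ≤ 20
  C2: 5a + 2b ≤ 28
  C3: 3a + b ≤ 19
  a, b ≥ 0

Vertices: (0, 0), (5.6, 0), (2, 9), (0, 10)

Evaluate the objective at each vertex of the feasible region:
  z(0, 0) = 0
  z(5.6, 0) = 11.2
  z(2, 9) = 13  ←
  z(0, 10) = 10
The maximum is at a = 2, b = 9.

(2, 9)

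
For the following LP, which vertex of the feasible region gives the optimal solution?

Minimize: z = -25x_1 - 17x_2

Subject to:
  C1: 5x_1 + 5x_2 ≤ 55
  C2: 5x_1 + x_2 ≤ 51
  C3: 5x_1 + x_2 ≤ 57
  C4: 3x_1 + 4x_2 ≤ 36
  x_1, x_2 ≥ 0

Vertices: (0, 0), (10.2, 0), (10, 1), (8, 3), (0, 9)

Evaluate the objective at each vertex of the feasible region:
  z(0, 0) = 0
  z(10.2, 0) = -255
  z(10, 1) = -267  ←
  z(8, 3) = -251
  z(0, 9) = -153
The minimum is at x_1 = 10, x_2 = 1.

(10, 1)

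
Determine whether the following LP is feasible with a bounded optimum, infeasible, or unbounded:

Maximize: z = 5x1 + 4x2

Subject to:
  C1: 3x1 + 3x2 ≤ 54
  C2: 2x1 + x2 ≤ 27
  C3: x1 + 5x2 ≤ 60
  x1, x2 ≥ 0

Feasible with a bounded optimal solution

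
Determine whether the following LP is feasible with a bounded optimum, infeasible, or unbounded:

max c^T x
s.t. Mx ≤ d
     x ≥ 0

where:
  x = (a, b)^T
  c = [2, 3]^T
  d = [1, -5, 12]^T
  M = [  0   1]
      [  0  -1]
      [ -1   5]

Infeasible (no feasible solution exists)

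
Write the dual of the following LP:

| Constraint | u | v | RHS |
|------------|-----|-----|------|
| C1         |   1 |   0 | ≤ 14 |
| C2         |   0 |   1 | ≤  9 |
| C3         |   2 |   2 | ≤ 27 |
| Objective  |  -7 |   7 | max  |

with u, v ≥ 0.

Primal max cᵀx s.t. Ax ≤ b, x ≥ 0  →  Dual min bᵀy s.t. Aᵀy ≥ c, y ≥ 0.

Minimize: z = 14y1 + 9y2 + 27y3

Subject to:
  y1 + 2y3 ≥ -7
  y2 + 2y3 ≥ 7
  y1, y2, y3 ≥ 0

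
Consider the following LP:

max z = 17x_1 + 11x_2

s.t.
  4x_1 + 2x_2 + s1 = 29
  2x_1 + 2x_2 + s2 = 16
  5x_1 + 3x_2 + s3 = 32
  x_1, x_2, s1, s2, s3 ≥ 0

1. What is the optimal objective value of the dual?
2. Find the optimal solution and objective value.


1. 112
2. x_1 = 4, x_2 = 4, z = 112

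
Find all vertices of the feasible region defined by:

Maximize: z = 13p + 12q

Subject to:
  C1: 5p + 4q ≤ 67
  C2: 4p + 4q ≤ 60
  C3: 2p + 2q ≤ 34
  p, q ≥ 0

(0, 0), (13.4, 0), (7, 8), (0, 15)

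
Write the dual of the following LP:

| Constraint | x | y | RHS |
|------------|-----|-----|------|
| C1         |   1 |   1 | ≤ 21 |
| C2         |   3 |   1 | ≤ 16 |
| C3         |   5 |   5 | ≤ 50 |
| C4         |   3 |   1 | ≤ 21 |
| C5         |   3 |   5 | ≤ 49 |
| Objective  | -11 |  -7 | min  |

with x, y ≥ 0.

Primal min cᵀx s.t. Ax ≤ b, x ≥ 0  →  Dual max −bᵀy s.t. Aᵀy ≥ −c, y ≥ 0.

Maximize: z = -21y1 - 16y2 - 50y3 - 21y4 - 49y5

Subject to:
  y1 + 3y2 + 5y3 + 3y4 + 3y5 ≥ 11
  y1 + y2 + 5y3 + y4 + 5y5 ≥ 7
  y1, y2, y3, y4, y5 ≥ 0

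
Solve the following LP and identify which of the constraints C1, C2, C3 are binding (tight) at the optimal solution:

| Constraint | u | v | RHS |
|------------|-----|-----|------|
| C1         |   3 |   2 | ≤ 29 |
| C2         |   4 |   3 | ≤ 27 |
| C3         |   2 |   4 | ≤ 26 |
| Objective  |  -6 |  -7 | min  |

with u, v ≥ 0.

At u = 3, v = 5, compute slack b - a·x for each constraint:
  C1: 29 − 19 = 10  (slack)
  C2: 27 − 27 = 0  (binding)
  C3: 26 − 26 = 0  (binding)

Optimal: u = 3, v = 5
Binding: C2, C3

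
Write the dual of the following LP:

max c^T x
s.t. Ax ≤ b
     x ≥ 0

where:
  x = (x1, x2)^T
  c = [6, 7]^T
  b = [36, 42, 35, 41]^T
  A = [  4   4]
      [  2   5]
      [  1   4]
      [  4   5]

Primal max cᵀx s.t. Ax ≤ b, x ≥ 0  →  Dual min bᵀy s.t. Aᵀy ≥ c, y ≥ 0.

Minimize: z = 36y1 + 42y2 + 35y3 + 41y4

Subject to:
  4y1 + 2y2 + y3 + 4y4 ≥ 6
  4y1 + 5y2 + 4y3 + 5y4 ≥ 7
  y1, y2, y3, y4 ≥ 0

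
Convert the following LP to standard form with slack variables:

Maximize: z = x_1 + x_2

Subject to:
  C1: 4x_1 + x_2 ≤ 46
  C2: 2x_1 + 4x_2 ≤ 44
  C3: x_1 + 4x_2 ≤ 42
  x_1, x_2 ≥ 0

max z = x_1 + x_2

s.t.
  4x_1 + x_2 + s1 = 46
  2x_1 + 4x_2 + s2 = 44
  x_1 + 4x_2 + s3 = 42
  x_1, x_2, s1, s2, s3 ≥ 0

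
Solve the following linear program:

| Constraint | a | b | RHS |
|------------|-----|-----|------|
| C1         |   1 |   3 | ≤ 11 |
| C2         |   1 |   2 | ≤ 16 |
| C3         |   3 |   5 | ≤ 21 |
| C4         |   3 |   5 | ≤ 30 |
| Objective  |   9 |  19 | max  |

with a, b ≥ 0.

Evaluate the objective at each vertex of the feasible region:
  z(0, 0) = 0
  z(7, 0) = 63
  z(2, 3) = 75  ←
  z(0, 3.667) = 69.67
The maximum is at a = 2, b = 3.

a = 2, b = 3, z = 75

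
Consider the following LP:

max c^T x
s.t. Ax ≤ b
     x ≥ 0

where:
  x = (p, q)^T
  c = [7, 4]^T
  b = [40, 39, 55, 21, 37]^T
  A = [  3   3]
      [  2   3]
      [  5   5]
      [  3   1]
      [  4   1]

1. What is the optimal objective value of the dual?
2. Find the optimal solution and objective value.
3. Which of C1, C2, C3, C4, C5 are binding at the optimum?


1. 59
2. p = 5, q = 6, z = 59
3. C3, C4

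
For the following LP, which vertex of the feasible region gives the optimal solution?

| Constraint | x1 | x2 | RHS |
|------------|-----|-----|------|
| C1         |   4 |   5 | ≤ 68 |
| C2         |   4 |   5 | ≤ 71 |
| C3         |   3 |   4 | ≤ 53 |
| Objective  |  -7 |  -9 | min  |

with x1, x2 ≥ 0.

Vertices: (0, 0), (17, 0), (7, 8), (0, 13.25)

Evaluate the objective at each vertex of the feasible region:
  z(0, 0) = 0
  z(17, 0) = -119
  z(7, 8) = -121  ←
  z(0, 13.25) = -119.2
The minimum is at x1 = 7, x2 = 8.

(7, 8)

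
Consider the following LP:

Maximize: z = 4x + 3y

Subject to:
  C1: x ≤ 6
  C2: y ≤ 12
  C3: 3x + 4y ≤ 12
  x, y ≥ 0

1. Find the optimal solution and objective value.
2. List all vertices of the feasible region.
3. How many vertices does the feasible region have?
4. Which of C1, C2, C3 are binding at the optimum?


1. x = 4, y = 0, z = 16
2. (0, 0), (4, 0), (0, 3)
3. 3
4. C3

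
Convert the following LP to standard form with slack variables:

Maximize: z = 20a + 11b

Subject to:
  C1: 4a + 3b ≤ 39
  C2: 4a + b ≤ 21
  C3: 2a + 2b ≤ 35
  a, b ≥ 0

max z = 20a + 11b

s.t.
  4a + 3b + s1 = 39
  4a + b + s2 = 21
  2a + 2b + s3 = 35
  a, b, s1, s2, s3 ≥ 0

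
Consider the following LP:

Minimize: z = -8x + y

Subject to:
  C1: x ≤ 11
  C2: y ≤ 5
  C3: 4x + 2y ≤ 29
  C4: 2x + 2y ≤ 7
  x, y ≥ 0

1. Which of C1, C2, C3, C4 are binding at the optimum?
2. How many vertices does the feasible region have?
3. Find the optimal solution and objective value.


1. C4
2. 3
3. x = 3.5, y = 0, z = -28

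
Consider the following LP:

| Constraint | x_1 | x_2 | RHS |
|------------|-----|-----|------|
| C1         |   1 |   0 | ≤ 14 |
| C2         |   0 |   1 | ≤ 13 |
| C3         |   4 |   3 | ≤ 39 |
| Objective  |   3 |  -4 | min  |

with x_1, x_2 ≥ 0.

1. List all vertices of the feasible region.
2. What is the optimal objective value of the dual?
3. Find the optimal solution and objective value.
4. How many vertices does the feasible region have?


1. (0, 0), (9.75, 0), (0, 13)
2. -52
3. x_1 = 0, x_2 = 13, z = -52
4. 3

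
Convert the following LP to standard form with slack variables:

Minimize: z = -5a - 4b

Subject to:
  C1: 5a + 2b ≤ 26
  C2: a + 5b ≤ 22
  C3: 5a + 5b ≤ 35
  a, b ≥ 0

min z = -5a - 4b

s.t.
  5a + 2b + s1 = 26
  a + 5b + s2 = 22
  5a + 5b + s3 = 35
  a, b, s1, s2, s3 ≥ 0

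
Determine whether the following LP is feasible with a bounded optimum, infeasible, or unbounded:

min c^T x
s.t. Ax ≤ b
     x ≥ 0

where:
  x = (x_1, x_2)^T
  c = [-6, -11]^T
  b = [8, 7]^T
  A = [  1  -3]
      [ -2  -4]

Unbounded (objective can decrease without bound)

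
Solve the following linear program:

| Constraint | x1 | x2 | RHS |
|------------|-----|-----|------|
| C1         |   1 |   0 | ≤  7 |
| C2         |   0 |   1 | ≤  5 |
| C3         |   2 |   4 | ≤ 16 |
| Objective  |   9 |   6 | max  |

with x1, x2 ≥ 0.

Evaluate the objective at each vertex of the feasible region:
  z(0, 0) = 0
  z(7, 0) = 63
  z(7, 0.5) = 66  ←
  z(0, 4) = 24
The maximum is at x1 = 7, x2 = 0.5.

x1 = 7, x2 = 0.5, z = 66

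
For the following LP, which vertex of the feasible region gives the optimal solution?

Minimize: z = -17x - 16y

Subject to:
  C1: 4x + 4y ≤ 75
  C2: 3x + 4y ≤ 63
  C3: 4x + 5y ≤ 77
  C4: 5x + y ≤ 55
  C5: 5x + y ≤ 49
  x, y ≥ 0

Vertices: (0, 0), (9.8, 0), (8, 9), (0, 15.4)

Evaluate the objective at each vertex of the feasible region:
  z(0, 0) = 0
  z(9.8, 0) = -166.6
  z(8, 9) = -280  ←
  z(0, 15.4) = -246.4
The minimum is at x = 8, y = 9.

(8, 9)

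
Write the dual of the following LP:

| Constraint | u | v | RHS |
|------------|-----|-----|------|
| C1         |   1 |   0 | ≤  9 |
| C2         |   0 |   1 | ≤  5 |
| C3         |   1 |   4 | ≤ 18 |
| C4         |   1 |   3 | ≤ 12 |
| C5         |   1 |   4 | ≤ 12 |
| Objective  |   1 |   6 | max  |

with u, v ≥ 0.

Primal max cᵀx s.t. Ax ≤ b, x ≥ 0  →  Dual min bᵀy s.t. Aᵀy ≥ c, y ≥ 0.

Minimize: z = 9y1 + 5y2 + 18y3 + 12y4 + 12y5

Subject to:
  y1 + y3 + y4 + y5 ≥ 1
  y2 + 4y3 + 3y4 + 4y5 ≥ 6
  y1, y2, y3, y4, y5 ≥ 0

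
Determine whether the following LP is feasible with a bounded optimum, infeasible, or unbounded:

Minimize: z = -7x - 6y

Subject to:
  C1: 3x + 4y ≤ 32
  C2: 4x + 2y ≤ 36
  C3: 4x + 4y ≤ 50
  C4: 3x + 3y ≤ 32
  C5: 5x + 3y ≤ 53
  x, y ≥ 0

Feasible with a bounded optimal solution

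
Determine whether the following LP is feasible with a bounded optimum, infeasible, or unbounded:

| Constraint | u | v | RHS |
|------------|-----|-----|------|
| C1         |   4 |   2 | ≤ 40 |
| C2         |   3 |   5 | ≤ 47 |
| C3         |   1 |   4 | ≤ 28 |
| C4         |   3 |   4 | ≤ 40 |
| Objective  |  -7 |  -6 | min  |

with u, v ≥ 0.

Feasible with a bounded optimal solution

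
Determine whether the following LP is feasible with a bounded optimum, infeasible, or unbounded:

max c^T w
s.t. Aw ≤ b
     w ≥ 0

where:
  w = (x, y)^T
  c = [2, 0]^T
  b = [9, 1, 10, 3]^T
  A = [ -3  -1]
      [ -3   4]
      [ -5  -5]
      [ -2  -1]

Unbounded (objective can increase without bound)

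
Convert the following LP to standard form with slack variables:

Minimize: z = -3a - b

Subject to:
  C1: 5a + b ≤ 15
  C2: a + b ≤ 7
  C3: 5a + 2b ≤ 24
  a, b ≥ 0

min z = -3a - b

s.t.
  5a + b + s1 = 15
  a + b + s2 = 7
  5a + 2b + s3 = 24
  a, b, s1, s2, s3 ≥ 0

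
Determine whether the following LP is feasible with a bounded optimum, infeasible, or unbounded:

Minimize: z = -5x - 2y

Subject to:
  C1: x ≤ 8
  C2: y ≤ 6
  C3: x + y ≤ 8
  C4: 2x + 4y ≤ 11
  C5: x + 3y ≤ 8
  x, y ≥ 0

Feasible with a bounded optimal solution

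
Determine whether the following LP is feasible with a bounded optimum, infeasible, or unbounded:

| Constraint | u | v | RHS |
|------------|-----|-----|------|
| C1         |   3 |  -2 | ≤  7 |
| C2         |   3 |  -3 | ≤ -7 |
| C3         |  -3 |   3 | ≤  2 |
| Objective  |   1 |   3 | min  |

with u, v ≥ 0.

Infeasible (no feasible solution exists)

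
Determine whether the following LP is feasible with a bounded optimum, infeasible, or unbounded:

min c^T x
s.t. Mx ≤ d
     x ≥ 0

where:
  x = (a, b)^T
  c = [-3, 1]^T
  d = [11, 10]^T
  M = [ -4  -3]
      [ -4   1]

Unbounded (objective can decrease without bound)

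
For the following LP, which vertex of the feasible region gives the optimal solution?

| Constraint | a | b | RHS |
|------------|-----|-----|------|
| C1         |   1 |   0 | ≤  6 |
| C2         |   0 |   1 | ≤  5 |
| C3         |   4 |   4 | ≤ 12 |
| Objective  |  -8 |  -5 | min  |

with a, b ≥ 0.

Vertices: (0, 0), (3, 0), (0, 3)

Evaluate the objective at each vertex of the feasible region:
  z(0, 0) = 0
  z(3, 0) = -24  ←
  z(0, 3) = -15
The minimum is at a = 3, b = 0.

(3, 0)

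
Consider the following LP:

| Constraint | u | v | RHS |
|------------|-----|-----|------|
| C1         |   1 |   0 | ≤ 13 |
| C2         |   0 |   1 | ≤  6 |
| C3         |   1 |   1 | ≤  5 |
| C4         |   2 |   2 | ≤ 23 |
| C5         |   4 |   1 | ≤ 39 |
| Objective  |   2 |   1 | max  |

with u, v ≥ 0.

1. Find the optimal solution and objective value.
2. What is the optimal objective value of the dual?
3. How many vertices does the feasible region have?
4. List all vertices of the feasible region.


1. u = 5, v = 0, z = 10
2. 10
3. 3
4. (0, 0), (5, 0), (0, 5)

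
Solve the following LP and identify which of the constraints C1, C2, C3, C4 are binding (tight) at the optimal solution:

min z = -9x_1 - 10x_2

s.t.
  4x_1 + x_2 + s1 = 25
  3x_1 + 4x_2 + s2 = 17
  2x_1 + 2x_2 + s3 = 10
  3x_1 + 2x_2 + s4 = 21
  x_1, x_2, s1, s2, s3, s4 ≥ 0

At x_1 = 3, x_2 = 2, compute slack b - a·x for each constraint:
  C1: 25 − 14 = 11  (slack)
  C2: 17 − 17 = 0  (binding)
  C3: 10 − 10 = 0  (binding)
  C4: 21 − 13 = 8  (slack)

Optimal: x_1 = 3, x_2 = 2
Binding: C2, C3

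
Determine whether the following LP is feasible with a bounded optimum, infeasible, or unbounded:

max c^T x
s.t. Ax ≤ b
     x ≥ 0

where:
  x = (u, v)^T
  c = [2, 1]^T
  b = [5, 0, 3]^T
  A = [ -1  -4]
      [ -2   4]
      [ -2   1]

Unbounded (objective can increase without bound)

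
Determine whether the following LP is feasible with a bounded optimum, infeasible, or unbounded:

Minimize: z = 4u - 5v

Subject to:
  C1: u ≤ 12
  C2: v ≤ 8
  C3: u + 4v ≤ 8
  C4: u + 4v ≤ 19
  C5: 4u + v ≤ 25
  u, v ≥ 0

Feasible with a bounded optimal solution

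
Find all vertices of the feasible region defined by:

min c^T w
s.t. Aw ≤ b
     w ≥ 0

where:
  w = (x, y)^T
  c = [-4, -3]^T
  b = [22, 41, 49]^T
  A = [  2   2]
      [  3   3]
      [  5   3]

(0, 0), (9.8, 0), (8, 3), (0, 11)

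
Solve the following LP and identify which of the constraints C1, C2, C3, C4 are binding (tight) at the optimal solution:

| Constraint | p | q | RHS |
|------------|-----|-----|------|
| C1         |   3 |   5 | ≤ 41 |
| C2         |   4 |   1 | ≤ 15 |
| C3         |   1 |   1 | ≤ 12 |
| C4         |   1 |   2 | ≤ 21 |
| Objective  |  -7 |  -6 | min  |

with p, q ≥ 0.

At p = 2, q = 7, compute slack b - a·x for each constraint:
  C1: 41 − 41 = 0  (binding)
  C2: 15 − 15 = 0  (binding)
  C3: 12 − 9 = 3  (slack)
  C4: 21 − 16 = 5  (slack)

Optimal: p = 2, q = 7
Binding: C1, C2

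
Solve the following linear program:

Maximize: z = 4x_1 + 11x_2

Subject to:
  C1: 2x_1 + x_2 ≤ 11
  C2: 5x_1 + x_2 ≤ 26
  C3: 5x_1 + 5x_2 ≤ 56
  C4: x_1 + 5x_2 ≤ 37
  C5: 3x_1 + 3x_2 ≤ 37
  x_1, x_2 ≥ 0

Evaluate the objective at each vertex of the feasible region:
  z(0, 0) = 0
  z(5.2, 0) = 20.8
  z(5, 1) = 31
  z(2, 7) = 85  ←
  z(0, 7.4) = 81.4
The maximum is at x_1 = 2, x_2 = 7.

x_1 = 2, x_2 = 7, z = 85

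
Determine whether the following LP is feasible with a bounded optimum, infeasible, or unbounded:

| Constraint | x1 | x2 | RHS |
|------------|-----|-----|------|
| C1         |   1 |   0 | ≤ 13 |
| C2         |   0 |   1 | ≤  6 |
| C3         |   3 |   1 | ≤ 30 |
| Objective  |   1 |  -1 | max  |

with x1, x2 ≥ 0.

Feasible with a bounded optimal solution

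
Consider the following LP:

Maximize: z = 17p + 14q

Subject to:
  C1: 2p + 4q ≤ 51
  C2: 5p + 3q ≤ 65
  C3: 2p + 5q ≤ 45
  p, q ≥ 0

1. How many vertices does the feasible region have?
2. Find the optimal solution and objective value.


1. 4
2. p = 10, q = 5, z = 240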